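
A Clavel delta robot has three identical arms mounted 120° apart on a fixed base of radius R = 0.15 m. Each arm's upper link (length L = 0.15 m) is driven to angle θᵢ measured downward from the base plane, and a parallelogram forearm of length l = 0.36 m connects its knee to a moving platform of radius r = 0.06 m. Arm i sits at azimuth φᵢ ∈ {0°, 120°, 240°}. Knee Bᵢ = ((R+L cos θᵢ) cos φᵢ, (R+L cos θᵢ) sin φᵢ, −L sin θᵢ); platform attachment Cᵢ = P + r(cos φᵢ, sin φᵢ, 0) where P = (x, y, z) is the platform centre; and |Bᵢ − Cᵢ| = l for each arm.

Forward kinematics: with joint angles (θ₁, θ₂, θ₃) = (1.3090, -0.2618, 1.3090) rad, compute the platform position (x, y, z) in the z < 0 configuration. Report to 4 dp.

φ1=0.0°: virtual centre (0.1288, 0.0000, -0.1449), radius l
arm 2 at φ=120.0°: (R−r)+L cos θ2 = 0.2349;  O2 = (-0.1174, 0.2034, 0.0388)
arm 3 at φ=240.0°: (R−r)+L cos θ3 = 0.1288;  O3 = (-0.0644, -0.1116, -0.1449)
|O₂|²−|O₁|² = 0.0191;  |O₃|²−|O₁|² = 0.0000
plane₁₂: -0.4925x+0.4068y+0.3674z = 0.0191
Cramer: x(z) = -0.0159+0.3069z;  y(z) = 0.0276-0.5316z
sphere 1 gives Az²+Bz+C=0 with A=1.3768, B=0.1716, C=-0.0869;  B²−4AC=0.5079;  roots -0.3211, 0.1965;  negative root z = -0.3211
x = -0.1145, y = 0.1983

(-0.1145, 0.1983, -0.3211)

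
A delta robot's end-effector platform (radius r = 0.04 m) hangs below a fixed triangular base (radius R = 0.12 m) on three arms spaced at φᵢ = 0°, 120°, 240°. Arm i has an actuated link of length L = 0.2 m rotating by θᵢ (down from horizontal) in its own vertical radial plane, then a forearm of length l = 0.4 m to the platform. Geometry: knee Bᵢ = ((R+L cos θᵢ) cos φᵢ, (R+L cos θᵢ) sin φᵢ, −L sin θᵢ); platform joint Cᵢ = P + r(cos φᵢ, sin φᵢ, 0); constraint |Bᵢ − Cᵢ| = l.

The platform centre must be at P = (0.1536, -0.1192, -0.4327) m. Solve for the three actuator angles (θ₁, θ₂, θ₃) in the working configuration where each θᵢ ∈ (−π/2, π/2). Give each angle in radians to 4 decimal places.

θ₁ = 0.3490, θ₂ = 1.3088, θ₃ = 0.7852

φ1=0.0° → target in arm frame (0.1536, -0.1192)
  A=-0.0736, B=-0.4327, C=(l²−L²−A²−y'²−z²)/(2L)=-0.2171
  γ=atan2(-0.4327,-0.0736)=-1.7393;  ψ=arccos(-0.4947)=2.0883;  θ1=γ+ψ≈0.3490
rotate P by −φ2: (-0.1800, -0.0734, -0.4327)
  A cos θ + B sin θ = C:  0.2600·cos θ + -0.4327·sin θ = -0.3506
  √(A²+B²)=0.5048;  θ2 = -1.0297+2.3385 ≈ 1.3088
φ3=240.0° → target in arm frame (0.0264, 0.1926)
  e−x'=0.0536;  (l²−L²−(e−x')²−y'²−z²)/2L = -0.2680
  θ3 = atan2(B,A) + arccos(C/0.4360) = 0.7852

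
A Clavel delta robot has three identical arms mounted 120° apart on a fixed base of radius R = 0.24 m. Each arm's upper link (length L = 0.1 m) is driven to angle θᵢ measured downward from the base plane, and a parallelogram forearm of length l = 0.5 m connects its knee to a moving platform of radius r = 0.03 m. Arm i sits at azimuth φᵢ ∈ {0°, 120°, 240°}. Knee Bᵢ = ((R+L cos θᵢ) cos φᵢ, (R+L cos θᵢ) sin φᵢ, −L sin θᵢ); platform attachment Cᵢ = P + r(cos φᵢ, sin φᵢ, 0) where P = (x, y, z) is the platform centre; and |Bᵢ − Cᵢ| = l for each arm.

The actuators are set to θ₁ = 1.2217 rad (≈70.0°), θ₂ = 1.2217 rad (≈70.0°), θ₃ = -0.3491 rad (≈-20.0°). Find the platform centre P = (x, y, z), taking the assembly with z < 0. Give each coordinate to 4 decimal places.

O1 = (0.2442·cos0.0°, 0.2442·sin0.0°, -0.0940) = (0.2442, 0.0000, -0.0940)
O2 = (0.2442·cos120.0°, 0.2442·sin120.0°, -0.0940) = (-0.1221, 0.2115, -0.0940)
arm 3 at φ=240.0°: e+L cos θ3 = 0.3040;  O3 = (-0.1520, -0.2632, 0.0342)
eliminate P² terms by subtracting sphere 1 from 2 and 3
plane₁₂: -0.7326x+0.4230y+0.0000z = 0.0000
det = 0.7209;  x = -0.0147+0.1504z,  y = -0.0255+0.2605z
sphere 1 gives Az²+Bz+C=0 with A=1.0905, B=0.0968, C=-0.1735;  B²−4AC=0.7660;  roots -0.4457, 0.3569;  negative root z = -0.4457
x = -0.0818, y = -0.1416

(-0.0818, -0.1416, -0.4457)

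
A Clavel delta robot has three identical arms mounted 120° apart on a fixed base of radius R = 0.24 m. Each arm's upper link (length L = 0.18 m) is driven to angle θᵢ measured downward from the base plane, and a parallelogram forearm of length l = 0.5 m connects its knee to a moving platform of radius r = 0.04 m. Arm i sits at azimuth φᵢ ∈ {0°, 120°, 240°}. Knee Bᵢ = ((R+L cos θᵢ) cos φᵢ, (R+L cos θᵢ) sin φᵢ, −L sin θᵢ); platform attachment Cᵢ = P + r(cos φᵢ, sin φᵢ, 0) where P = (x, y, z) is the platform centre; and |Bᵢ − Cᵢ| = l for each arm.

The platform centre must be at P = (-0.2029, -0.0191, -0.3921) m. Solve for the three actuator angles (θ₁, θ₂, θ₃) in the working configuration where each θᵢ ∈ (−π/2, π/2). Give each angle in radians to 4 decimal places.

θ₁ = 1.3092, θ₂ = 0.1746, θ₃ = 0.0000

φ1=0.0° → target in arm frame (-0.2029, -0.0191)
  A cos θ + B sin θ = C:  0.4029·cos θ + -0.3921·sin θ = -0.2745
  θ1 = atan2(B,A) + arccos(C/0.5622) = 1.3092
arm 2 (φ=120.0°): x'=0.0849, y'=0.1853
  e−x'=0.1151;  (l²−L²−(e−x')²−y'²−z²)/2L = 0.0452
  √(A²+B²)=0.4086;  θ2 = -1.2853+1.4599 ≈ 0.1746
arm 3 (φ=240.0°): x'=0.1180, y'=-0.1662
  A=0.0820, B=-0.3921, C=(l²−L²−A²−y'²−z²)/(2L)=0.0820
  θ3 = atan2(B,A) + arccos(C/0.4006) = 0.0000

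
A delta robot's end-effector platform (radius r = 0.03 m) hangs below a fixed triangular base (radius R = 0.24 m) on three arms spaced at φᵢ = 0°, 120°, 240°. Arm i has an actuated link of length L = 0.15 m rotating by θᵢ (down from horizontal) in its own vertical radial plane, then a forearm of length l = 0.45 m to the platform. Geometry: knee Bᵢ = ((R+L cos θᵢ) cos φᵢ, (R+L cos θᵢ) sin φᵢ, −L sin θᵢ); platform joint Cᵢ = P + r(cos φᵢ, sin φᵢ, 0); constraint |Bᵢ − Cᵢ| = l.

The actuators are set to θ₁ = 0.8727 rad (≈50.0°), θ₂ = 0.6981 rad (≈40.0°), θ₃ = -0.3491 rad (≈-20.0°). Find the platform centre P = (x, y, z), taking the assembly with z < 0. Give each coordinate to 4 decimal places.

arm 1 at φ=0.0°: (R−r)+L cos θ1 = 0.3064;  O1 = (0.3064, 0.0000, -0.1149)
O2 = (0.3249·cos120.0°, 0.3249·sin120.0°, -0.0964) = (-0.1625, 0.2814, -0.0964)
arm 3 at φ=240.0°: (R−r)+L cos θ3 = 0.3510;  O3 = (-0.1755, -0.3039, 0.0513)
subtract pairs → two planes through P
plane₁₂: -0.9377x+0.5628y+0.0370z = 0.0078
det = 1.1124;  x = -0.0137+0.1884z,  y = -0.0090+0.2482z
into |P−O₁|² = l²: 1.0971z² + 0.1047z + -0.0867 = 0;  Δ = 0.3916;  z = -0.3329 or 0.2375 → z<0 root = -0.3329
x = -0.0764, y = -0.0917

(-0.0764, -0.0917, -0.3329)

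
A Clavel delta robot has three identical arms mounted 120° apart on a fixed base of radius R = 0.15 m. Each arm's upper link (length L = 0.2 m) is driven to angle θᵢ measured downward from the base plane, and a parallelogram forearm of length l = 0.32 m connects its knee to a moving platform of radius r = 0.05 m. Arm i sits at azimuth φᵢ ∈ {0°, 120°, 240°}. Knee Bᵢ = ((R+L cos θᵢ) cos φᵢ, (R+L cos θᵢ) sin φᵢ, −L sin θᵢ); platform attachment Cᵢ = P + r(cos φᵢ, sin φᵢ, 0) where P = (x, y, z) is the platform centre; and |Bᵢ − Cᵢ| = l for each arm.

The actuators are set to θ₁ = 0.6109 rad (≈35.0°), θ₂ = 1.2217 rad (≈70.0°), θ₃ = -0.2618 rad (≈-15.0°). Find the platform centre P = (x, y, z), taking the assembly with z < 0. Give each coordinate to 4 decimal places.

(0.0052, -0.1603, -0.2139)

φ1=0.0°: virtual centre (0.2638, 0.0000, -0.1147), radius l
φ2=120.0°: virtual centre (-0.0842, 0.1458, -0.1879), radius l
φ3=240.0°: virtual centre (-0.1466, -0.2539, 0.0518), radius l
subtract pairs → two planes through P
[-0.6961 0.2917 -0.1464]·P = -0.0191;  [-0.8208 -0.5078 0.3330]·P = 0.0059
det = 0.5929;  x = 0.0135+0.0384z,  y = -0.0333+0.5936z
into |P−centre ₁|² = l²: 1.3539z² + 0.1707z + -0.0254 = 0;  Δ = 0.1669;  z = -0.2139 or 0.0879 → z<0 root = -0.2139
x = 0.0052, y = -0.1603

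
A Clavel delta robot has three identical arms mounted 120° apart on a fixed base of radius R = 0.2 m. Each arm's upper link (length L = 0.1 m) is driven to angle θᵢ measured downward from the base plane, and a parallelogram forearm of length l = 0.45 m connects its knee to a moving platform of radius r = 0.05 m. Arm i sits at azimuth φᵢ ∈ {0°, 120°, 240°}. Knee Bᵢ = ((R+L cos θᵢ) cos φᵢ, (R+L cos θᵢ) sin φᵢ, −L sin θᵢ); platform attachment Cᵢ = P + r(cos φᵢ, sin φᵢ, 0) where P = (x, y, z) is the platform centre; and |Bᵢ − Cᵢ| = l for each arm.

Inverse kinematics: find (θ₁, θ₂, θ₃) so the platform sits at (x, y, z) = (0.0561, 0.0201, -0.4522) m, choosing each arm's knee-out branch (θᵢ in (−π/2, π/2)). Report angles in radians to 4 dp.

φ1=0.0° → target in arm frame (0.0561, 0.0201)
  A=0.0939, B=-0.4522, C=(l²−L²−A²−y'²−z²)/(2L)=-0.1060
  √(A²+B²)=0.4618;  θ1 = -1.3661+1.8024 ≈ 0.4364
arm 2 (φ=120.0°): x'=-0.0106, y'=-0.0586
  e−x'=0.1606;  (l²−L²−(e−x')²−y'²−z²)/2L = -0.2061
  √(A²+B²)=0.4799;  θ2 = -1.2295+2.0148 ≈ 0.7854
rotate P by −φ3: (-0.0455, 0.0385, -0.4522)
  A cos θ + B sin θ = C:  0.1955·cos θ + -0.4522·sin θ = -0.2584
  γ=atan2(-0.4522,0.1955)=-1.1628;  ψ=arccos(-0.5245)=2.1229;  θ3=γ+ψ≈0.9601

θ₁ = 0.4364, θ₂ = 0.7854, θ₃ = 0.9601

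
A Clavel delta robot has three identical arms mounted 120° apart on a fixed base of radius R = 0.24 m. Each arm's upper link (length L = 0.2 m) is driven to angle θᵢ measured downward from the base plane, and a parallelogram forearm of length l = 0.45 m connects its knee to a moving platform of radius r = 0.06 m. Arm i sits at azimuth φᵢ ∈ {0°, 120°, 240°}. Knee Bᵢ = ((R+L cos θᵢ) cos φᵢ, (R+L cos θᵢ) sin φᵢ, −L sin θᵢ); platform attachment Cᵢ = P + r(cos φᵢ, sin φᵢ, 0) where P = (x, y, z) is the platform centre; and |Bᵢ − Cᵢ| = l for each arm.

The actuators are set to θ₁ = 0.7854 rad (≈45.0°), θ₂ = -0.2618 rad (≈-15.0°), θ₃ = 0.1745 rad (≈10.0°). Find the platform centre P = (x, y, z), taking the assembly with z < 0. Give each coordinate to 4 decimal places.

arm 1 at φ=0.0°: (R−r)+L cos θ1 = 0.3214;  O1 = (0.3214, 0.0000, -0.1414)
O2 = (0.3732·cos120.0°, 0.3732·sin120.0°, 0.0518) = (-0.1866, 0.3232, 0.0518)
O3 = (0.3770·cos240.0°, 0.3770·sin240.0°, -0.0347) = (-0.1885, -0.3265, -0.0347)
eliminate P² terms by subtracting sphere 1 from 2 and 3
plane₁₂: -1.0160x+0.6464y+0.3864z = 0.0186
det = 1.3226;  x = -0.0190+0.2950z,  y = -0.0010+-0.1340z
quadratic in z: (1.1050)z²+(0.0823)z+(-0.0666)=0, √Δ=0.5489 → z ∈ {-0.2856, 0.2111}; z = -0.2856 (taking z<0)
x = -0.1032, y = 0.0373

(-0.1032, 0.0373, -0.2856)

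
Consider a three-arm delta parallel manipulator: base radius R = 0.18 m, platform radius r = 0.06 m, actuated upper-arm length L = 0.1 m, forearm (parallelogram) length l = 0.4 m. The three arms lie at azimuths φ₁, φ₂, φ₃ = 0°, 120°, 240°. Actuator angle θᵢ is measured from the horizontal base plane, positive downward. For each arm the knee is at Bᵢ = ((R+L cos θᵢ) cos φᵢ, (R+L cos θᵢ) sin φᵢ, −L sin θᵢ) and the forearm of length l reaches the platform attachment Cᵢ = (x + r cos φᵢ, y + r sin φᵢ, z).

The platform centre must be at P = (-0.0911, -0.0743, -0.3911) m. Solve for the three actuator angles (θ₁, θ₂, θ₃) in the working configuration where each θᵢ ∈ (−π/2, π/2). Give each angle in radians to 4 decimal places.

θ₁ = 1.1344, θ₂ = 0.7855, θ₃ = 0.0873

rotate P by −φ1: (-0.0911, -0.0743, -0.3911)
  A=0.2111, B=-0.3911, C=(l²−L²−A²−y'²−z²)/(2L)=-0.2652
  γ=atan2(-0.3911,0.2111)=-1.0758;  ψ=arccos(-0.5967)=2.2102;  θ1=γ+ψ≈1.1344
rotate P by −φ2: (-0.0188, 0.1160, -0.3911)
  A=0.1388, B=-0.3911, C=(l²−L²−A²−y'²−z²)/(2L)=-0.1784
  γ=atan2(-0.3911,0.1388)=-1.2298;  ψ=arccos(-0.4300)=2.0153;  θ2=γ+ψ≈0.7855
φ3=240.0° → target in arm frame (0.1099, -0.0417)
  e−x'=0.0101;  (l²−L²−(e−x')²−y'²−z²)/2L = -0.0240
  √(A²+B²)=0.3912;  θ3 = -1.5450+1.6322 ≈ 0.0873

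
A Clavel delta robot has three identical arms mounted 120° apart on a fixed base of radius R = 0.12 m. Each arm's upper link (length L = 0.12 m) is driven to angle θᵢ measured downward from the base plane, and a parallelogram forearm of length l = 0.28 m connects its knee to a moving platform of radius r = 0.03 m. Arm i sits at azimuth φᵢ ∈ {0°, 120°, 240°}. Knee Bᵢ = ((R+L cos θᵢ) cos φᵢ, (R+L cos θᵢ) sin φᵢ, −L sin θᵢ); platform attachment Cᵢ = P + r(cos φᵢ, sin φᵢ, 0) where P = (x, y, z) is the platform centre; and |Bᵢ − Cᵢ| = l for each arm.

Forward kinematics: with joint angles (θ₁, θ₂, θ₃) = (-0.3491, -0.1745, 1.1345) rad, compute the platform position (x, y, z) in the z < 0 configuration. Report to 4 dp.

S1 = (0.2028·cos0.0°, 0.2028·sin0.0°, 0.0410) = (0.2028, 0.0000, 0.0410)
φ2=120.0°: virtual centre (-0.1041, 0.1803, 0.0208), radius l
S3 = (0.1407·cos240.0°, 0.1407·sin240.0°, -0.1088) = (-0.0704, -0.1219, -0.1088)
subtract pairs → two planes through P
linear system: -0.6137x+0.3606y = 0.0010−-0.0404z; -0.5462x+-0.2437y = -0.0112−-0.2996z
Cramer: x(z) = 0.0109-0.3402z;  y(z) = 0.0213-0.4669z
sphere 1 gives Az²+Bz+C=0 with A=1.3337, B=0.0285, C=-0.0395;  B²−4AC=0.2113;  roots -0.1830, 0.1617;  negative root z = -0.1830
x = 0.0732, y = 0.1068

(0.0732, 0.1068, -0.1830)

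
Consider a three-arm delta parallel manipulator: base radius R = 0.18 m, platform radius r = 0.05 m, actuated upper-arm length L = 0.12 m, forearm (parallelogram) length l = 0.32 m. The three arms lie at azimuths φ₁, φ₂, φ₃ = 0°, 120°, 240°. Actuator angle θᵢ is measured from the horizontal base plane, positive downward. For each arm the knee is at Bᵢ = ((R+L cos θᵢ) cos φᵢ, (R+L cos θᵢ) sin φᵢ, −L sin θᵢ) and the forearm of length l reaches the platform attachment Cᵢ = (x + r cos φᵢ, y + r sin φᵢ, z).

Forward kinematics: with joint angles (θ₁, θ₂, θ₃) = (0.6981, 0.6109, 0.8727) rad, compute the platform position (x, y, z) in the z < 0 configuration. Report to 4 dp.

O1 = (0.2219·cos0.0°, 0.2219·sin0.0°, -0.0771) = (0.2219, 0.0000, -0.0771)
φ2=120.0°: virtual centre (-0.1141, 0.1977, -0.0688), radius l
arm 3 at φ=240.0°: (R−r)+L cos θ3 = 0.2071;  O3 = (-0.1036, -0.1794, -0.0919)
|O₂|²−|O₁|² = 0.0017;  |O₃|²−|O₁|² = -0.0038
linear system: -0.6722x+0.3954y = 0.0017−0.0166z; -0.6510x+-0.3588y = -0.0038−-0.0296z
Cramer: x(z) = 0.0019-0.0115z;  y(z) = 0.0073-0.0616z
into |P−O₁|² = l²: 1.0039z² + 0.1584z + -0.0480 = 0;  Δ = 0.2177;  z = -0.3113 or 0.1535 → z<0 root = -0.3113
x = 0.0054, y = 0.0265

(0.0054, 0.0265, -0.3113)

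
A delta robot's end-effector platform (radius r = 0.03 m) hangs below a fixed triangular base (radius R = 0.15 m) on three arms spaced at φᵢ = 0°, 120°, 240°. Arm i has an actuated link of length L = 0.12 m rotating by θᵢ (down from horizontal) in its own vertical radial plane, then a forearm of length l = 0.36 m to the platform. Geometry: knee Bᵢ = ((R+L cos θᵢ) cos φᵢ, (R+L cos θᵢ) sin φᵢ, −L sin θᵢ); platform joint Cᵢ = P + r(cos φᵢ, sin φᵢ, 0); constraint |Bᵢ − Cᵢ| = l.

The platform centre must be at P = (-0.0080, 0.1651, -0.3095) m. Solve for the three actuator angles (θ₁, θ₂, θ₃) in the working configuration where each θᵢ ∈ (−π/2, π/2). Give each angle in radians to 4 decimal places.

rotate P by −φ1: (-0.0080, 0.1651, -0.3095)
  A=0.1280, B=-0.3095, C=(l²−L²−A²−y'²−z²)/(2L)=-0.1010
  √(A²+B²)=0.3349;  θ1 = -1.1786+1.8770 ≈ 0.6984
rotate P by −φ2: (0.1470, -0.0756, -0.3095)
  A cos θ + B sin θ = C:  -0.0270·cos θ + -0.3095·sin θ = 0.0540
  γ=atan2(-0.3095,-0.0270)=-1.6578;  ψ=arccos(0.1739)=1.3961;  θ2=γ+ψ≈-0.2617
rotate P by −φ3: (-0.1390, -0.0895, -0.3095)
  A=0.2590, B=-0.3095, C=(l²−L²−A²−y'²−z²)/(2L)=-0.2319
  θ3 = atan2(B,A) + arccos(C/0.4036) = 1.3091

θ₁ = 0.6984, θ₂ = -0.2617, θ₃ = 1.3091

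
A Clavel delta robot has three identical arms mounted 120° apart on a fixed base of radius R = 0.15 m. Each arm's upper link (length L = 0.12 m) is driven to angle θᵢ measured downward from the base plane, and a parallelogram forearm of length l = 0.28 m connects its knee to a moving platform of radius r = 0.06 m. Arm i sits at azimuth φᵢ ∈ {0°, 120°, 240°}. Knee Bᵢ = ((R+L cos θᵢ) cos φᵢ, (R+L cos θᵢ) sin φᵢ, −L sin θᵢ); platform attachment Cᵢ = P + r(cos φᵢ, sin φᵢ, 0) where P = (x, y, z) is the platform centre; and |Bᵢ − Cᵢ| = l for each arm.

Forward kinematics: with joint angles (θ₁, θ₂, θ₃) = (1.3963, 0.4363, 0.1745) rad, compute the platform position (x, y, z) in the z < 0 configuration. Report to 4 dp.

centre 1 = (0.1108·cos0.0°, 0.1108·sin0.0°, -0.1182) = (0.1108, 0.0000, -0.1182)
arm 2 at φ=120.0°: e+L cos θ2 = 0.1988;  centre 2 = (-0.0994, 0.1721, -0.0507)
φ3=240.0°: virtual centre (-0.1041, -0.1803, -0.0208), radius l
eliminate P² terms by subtracting sphere 1 from 2 and 3
linear system: -0.4204x+0.3443y = 0.0158−0.1349z; -0.4298x+-0.3606y = 0.0175−0.1947z
det = 0.2996;  x = -0.0392+0.3861z,  y = -0.0019+0.0796z
into |P−centre ₁|² = l²: 1.1554z² + 0.1202z + -0.0419 = 0;  Δ = 0.2082;  z = -0.2495 or 0.1454 → z<0 root = -0.2495
x = -0.1355, y = -0.0217

(-0.1355, -0.0217, -0.2495)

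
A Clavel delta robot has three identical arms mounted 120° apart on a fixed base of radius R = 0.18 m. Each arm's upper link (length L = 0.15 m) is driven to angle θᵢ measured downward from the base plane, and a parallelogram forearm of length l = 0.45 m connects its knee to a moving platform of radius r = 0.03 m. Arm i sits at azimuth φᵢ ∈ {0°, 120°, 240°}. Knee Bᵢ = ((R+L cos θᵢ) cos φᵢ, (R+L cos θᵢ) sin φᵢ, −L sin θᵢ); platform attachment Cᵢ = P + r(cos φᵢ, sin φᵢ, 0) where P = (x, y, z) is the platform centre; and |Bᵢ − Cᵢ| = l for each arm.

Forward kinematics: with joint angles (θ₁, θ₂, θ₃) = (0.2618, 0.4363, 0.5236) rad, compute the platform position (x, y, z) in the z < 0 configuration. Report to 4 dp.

(0.0323, 0.0116, -0.4041)

arm 1 at φ=0.0°: (R−r)+L cos θ1 = 0.2949;  centre 1 = (0.2949, 0.0000, -0.0388)
φ2=120.0°: virtual centre (-0.1430, 0.2476, -0.0634), radius l
φ3=240.0°: virtual centre (-0.1400, -0.2424, -0.0750), radius l
eliminate P² terms by subtracting sphere 1 from 2 and 3
linear system: -0.8757x+0.4953y = -0.0027−-0.0491z; -0.8697x+-0.4848y = -0.0045−-0.0724z
Cramer: x(z) = 0.0041-0.0697z;  y(z) = 0.0019-0.0241z
quadratic in z: (1.0054)z²+(0.1181)z+(-0.1164)=0, √Δ=0.6945 → z ∈ {-0.4041, 0.2866}; z = -0.4041 (taking z<0)
x = 0.0323, y = 0.0116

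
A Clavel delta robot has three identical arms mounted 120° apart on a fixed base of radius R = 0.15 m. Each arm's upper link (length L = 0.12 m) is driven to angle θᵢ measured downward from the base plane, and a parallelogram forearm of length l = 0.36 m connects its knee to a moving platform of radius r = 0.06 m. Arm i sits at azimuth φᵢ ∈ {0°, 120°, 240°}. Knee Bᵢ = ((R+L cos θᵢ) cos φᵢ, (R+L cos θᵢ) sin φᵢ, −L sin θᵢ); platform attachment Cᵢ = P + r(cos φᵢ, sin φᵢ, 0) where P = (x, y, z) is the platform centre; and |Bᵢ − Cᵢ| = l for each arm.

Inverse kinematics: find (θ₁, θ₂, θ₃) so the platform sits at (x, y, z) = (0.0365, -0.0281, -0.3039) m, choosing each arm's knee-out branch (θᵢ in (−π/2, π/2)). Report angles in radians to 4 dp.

rotate P by −φ1: (0.0365, -0.0281, -0.3039)
  A=0.0535, B=-0.3039, C=(l²−L²−A²−y'²−z²)/(2L)=0.0800
  γ=atan2(-0.3039,0.0535)=-1.3965;  ψ=arccos(0.2592)=1.3086;  θ1=γ+ψ≈-0.0879
arm 2 (φ=120.0°): x'=-0.0426, y'=-0.0176
  e−x'=0.1326;  (l²−L²−(e−x')²−y'²−z²)/2L = 0.0207
  θ2 = atan2(B,A) + arccos(C/0.3316) = 0.3490
rotate P by −φ3: (0.0061, 0.0457, -0.3039)
  A=0.0839, B=-0.3039, C=(l²−L²−A²−y'²−z²)/(2L)=0.0572
  √(A²+B²)=0.3153;  θ3 = -1.3014+1.3885 ≈ 0.0871

θ₁ = -0.0879, θ₂ = 0.3490, θ₃ = 0.0871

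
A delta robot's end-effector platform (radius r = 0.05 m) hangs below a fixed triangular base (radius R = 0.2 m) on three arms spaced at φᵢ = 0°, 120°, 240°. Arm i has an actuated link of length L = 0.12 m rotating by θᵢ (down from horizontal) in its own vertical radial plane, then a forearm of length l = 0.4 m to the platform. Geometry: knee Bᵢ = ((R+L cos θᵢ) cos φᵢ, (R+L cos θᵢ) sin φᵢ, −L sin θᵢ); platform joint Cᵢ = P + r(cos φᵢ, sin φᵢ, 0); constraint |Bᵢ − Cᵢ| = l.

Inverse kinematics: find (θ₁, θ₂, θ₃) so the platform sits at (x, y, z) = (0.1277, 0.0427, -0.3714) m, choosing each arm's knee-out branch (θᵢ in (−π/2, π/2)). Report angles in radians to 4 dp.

arm 1 (φ=0.0°): x'=0.1277, y'=0.0427
  A=0.0223, B=-0.3714, C=(l²−L²−A²−y'²−z²)/(2L)=0.0223
  √(A²+B²)=0.3721;  θ1 = -1.5108+1.5109 ≈ 0.0001
arm 2 (φ=120.0°): x'=-0.0269, y'=-0.1319
  A=0.1769, B=-0.3714, C=(l²−L²−A²−y'²−z²)/(2L)=-0.1710
  √(A²+B²)=0.4114;  θ2 = -1.1263+1.9994 ≈ 0.8730
arm 3 (φ=240.0°): x'=-0.1008, y'=0.0892
  e−x'=0.2508;  (l²−L²−(e−x')²−y'²−z²)/2L = -0.2634
  √(A²+B²)=0.4482;  θ3 = -0.9768+2.1991 ≈ 1.2223

θ₁ = 0.0001, θ₂ = 0.8730, θ₃ = 1.2223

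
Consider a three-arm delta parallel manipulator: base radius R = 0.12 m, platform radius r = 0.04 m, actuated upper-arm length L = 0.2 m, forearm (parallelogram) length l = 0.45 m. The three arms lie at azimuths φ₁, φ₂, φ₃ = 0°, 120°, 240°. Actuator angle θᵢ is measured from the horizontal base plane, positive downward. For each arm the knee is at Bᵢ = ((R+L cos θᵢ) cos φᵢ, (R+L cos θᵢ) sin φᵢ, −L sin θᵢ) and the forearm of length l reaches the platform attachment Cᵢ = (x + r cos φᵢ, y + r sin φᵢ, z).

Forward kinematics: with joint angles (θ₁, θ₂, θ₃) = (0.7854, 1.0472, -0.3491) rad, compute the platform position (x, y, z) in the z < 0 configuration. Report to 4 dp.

φ1=0.0°: virtual centre (0.2214, 0.0000, -0.1414), radius l
arm 2 at φ=120.0°: e+L cos θ2 = 0.1800;  S2 = (-0.0900, 0.1559, -0.1732)
S3 = (0.2679·cos240.0°, 0.2679·sin240.0°, 0.0684) = (-0.1340, -0.2320, 0.0684)
eliminate P² terms by subtracting sphere 1 from 2 and 3
[-0.6228 0.3118 -0.0636]·P = -0.0066;  [-0.7108 -0.4641 0.4197]·P = 0.0074
det = 0.5106;  x = 0.0015+0.1984z,  y = -0.0183+0.6004z
sphere 1 gives Az²+Bz+C=0 with A=1.3998, B=0.1736, C=-0.1338;  B²−4AC=0.7792;  roots -0.3773, 0.2533;  negative root z = -0.3773
x = -0.0734, y = -0.2448

(-0.0734, -0.2448, -0.3773)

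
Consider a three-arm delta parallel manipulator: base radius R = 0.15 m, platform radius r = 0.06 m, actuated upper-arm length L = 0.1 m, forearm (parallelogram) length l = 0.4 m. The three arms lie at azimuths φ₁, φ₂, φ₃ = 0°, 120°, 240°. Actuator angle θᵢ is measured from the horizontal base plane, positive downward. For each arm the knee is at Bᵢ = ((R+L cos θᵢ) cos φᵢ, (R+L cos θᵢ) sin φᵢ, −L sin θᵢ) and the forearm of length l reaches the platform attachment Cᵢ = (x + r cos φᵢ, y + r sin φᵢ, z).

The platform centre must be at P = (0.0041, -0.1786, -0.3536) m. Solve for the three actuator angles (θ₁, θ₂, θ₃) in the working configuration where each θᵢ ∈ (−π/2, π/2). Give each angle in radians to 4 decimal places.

θ₁ = 0.4362, θ₂ = 1.1347, θ₃ = -0.3491

arm 1 (φ=0.0°): x'=0.0041, y'=-0.1786
  A=0.0859, B=-0.3536, C=(l²−L²−A²−y'²−z²)/(2L)=-0.0715
  γ=atan2(-0.3536,0.0859)=-1.3325;  ψ=arccos(-0.1966)=1.7687;  θ1=γ+ψ≈0.4362
rotate P by −φ2: (-0.1567, 0.0857, -0.3536)
  e−x'=0.2467;  (l²−L²−(e−x')²−y'²−z²)/2L = -0.2163
  θ2 = atan2(B,A) + arccos(C/0.4312) = 1.1347
φ3=240.0° → target in arm frame (0.1526, 0.0929)
  e−x'=-0.0626;  (l²−L²−(e−x')²−y'²−z²)/2L = 0.0621
  γ=atan2(-0.3536,-0.0626)=-1.7461;  ψ=arccos(0.1730)=1.3969;  θ3=γ+ψ≈-0.3491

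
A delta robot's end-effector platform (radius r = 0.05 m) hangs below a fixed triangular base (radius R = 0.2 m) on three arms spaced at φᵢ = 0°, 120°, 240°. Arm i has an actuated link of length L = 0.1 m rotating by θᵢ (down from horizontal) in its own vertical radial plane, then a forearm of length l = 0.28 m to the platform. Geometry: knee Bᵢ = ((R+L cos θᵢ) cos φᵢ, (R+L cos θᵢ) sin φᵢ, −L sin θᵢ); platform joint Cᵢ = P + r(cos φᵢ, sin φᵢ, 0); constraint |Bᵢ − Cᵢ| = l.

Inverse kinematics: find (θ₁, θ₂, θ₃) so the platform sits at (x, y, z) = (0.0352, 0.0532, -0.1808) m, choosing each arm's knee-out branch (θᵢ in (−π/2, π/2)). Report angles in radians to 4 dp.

θ₁ = 0.0878, θ₂ = 0.1739, θ₃ = 1.0474

rotate P by −φ1: (0.0352, 0.0532, -0.1808)
  A=0.1148, B=-0.1808, C=(l²−L²−A²−y'²−z²)/(2L)=0.0985
  θ1 = atan2(B,A) + arccos(C/0.2142) = 0.0878
arm 2 (φ=120.0°): x'=0.0285, y'=-0.0571
  A cos θ + B sin θ = C:  0.1215·cos θ + -0.1808·sin θ = 0.0884
  √(A²+B²)=0.2178;  θ2 = -0.9790+1.1529 ≈ 0.1739
arm 3 (φ=240.0°): x'=-0.0637, y'=0.0039
  e−x'=0.2137;  (l²−L²−(e−x')²−y'²−z²)/2L = -0.0498
  γ=atan2(-0.1808,0.2137)=-0.7023;  ψ=arccos(-0.1779)=1.7497;  θ3=γ+ψ≈1.0474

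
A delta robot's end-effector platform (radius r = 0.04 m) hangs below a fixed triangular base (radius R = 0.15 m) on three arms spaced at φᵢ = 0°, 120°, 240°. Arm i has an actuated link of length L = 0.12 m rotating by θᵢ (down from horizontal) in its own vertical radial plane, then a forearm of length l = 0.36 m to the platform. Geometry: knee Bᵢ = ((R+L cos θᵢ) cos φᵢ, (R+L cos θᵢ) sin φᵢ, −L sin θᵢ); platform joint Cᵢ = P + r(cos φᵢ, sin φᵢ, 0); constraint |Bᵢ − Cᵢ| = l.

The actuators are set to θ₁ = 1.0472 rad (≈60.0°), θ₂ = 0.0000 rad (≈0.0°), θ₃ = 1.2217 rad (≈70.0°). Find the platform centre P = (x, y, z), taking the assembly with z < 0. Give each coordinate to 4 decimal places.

arm 1 at φ=0.0°: ρ1 = 0.1700;  centre 1 = (0.1700, 0.0000, -0.1039)
arm 2 at φ=120.0°: ρ2 = 0.2300;  centre 2 = (-0.1150, 0.1992, 0.0000)
arm 3 at φ=240.0°: ρ3 = 0.1510;  centre 3 = (-0.0755, -0.1308, -0.1128)
eliminate P² terms by subtracting sphere 1 from 2 and 3
linear system: -0.5700x+0.3984y = 0.0132−0.2078z; -0.4910x+-0.2616y = -0.0042−-0.0177z
Cramer: x(z) = -0.0052+0.1373z;  y(z) = 0.0257-0.3253z
sphere 1 gives Az²+Bz+C=0 with A=1.1247, B=0.1430, C=-0.0874;  B²−4AC=0.4138;  roots -0.3496, 0.2224;  negative root z = -0.3496
x = -0.0532, y = 0.1394

(-0.0532, 0.1394, -0.3496)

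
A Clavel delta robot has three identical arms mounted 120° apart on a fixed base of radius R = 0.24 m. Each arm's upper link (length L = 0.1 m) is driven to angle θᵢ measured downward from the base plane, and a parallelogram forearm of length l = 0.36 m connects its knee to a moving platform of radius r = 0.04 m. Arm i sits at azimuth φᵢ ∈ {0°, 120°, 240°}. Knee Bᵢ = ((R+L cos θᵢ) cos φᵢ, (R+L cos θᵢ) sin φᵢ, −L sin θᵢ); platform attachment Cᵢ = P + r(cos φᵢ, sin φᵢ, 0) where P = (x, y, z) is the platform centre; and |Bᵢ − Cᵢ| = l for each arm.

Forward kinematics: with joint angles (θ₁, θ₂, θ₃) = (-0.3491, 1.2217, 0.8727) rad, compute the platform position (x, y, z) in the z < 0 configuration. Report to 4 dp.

arm 1 at φ=0.0°: e+L cos θ1 = 0.2940;  centre 1 = (0.2940, 0.0000, 0.0342)
φ2=120.0°: virtual centre (-0.1171, 0.2028, -0.0940), radius l
arm 3 at φ=240.0°: e+L cos θ3 = 0.2643;  centre 3 = (-0.1321, -0.2289, -0.0766)
|centre ₂|²−|centre ₁|² = -0.0239;  |centre ₃|²−|centre ₁|² = -0.0119
plane₁₂: -0.8221x+0.4057y+-0.2563z = -0.0239
Cramer: x(z) = 0.0218-0.2870z;  y(z) = -0.0147+0.0502z
sphere 1 gives Az²+Bz+C=0 with A=1.0849, B=0.0863, C=-0.0542;  B²−4AC=0.2425;  roots -0.2667, 0.1871;  negative root z = -0.2667
x = 0.0984, y = -0.0281

(0.0984, -0.0281, -0.2667)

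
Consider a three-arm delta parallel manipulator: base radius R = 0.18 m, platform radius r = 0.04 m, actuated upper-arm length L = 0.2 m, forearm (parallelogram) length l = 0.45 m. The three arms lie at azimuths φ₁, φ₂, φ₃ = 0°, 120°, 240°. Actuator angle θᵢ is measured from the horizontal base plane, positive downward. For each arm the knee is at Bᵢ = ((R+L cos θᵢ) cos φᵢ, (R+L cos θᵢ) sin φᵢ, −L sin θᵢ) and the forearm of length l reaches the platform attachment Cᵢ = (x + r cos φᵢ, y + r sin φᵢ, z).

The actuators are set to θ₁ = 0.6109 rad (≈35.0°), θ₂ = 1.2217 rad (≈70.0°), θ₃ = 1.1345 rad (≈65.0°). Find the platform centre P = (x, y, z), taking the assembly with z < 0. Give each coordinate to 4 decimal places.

(0.1190, -0.0179, -0.5246)

centre 1 = (0.3038·cos0.0°, 0.3038·sin0.0°, -0.1147) = (0.3038, 0.0000, -0.1147)
centre 2 = (0.2084·cos120.0°, 0.2084·sin120.0°, -0.1879) = (-0.1042, 0.1805, -0.1879)
arm 3 at φ=240.0°: e+L cos θ3 = 0.2245;  centre 3 = (-0.1123, -0.1944, -0.1813)
|centre ₂|²−|centre ₁|² = -0.0267;  |centre ₃|²−|centre ₁|² = -0.0222
[-0.8161 0.3610 -0.1464]·P = -0.0267;  [-0.8322 -0.3889 -0.1331]·P = -0.0222
det = 0.6177;  x = 0.0298+-0.1699z,  y = -0.0067+0.0214z
into |P−centre ₁|² = l²: 1.0293z² + 0.3223z + -0.1142 = 0;  Δ = 0.5741;  z = -0.5246 or 0.2115 → z<0 root = -0.5246
x = 0.1190, y = -0.0179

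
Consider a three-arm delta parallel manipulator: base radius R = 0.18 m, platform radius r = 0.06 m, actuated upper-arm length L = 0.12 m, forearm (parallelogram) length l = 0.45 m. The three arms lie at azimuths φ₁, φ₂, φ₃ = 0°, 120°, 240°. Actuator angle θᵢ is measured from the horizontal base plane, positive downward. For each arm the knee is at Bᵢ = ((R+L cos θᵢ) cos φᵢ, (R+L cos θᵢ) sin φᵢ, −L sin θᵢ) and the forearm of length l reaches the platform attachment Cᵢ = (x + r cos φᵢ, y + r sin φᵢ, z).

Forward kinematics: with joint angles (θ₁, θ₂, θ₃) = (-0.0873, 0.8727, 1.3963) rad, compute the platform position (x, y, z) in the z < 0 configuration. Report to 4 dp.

arm 1 at φ=0.0°: e+L cos θ1 = 0.2395;  O1 = (0.2395, 0.0000, 0.0105)
arm 2 at φ=120.0°: e+L cos θ2 = 0.1971;  O2 = (-0.0986, 0.1707, -0.0919)
arm 3 at φ=240.0°: e+L cos θ3 = 0.1408;  O3 = (-0.0704, -0.1220, -0.1182)
|O₂|²−|O₁|² = -0.0102;  |O₃|²−|O₁|² = -0.0237
linear system: -0.6762x+0.3414y = -0.0102−-0.2048z; -0.6199x+-0.2439y = -0.0237−-0.2573z
det = 0.3766;  x = 0.0281+-0.3659z,  y = 0.0258+-0.1249z
into |P−O₁|² = l²: 1.1495z² + 0.1274z + -0.1570 = 0;  Δ = 0.7381;  z = -0.4291 or 0.3183 → z<0 root = -0.4291
x = 0.1851, y = 0.0794

(0.1851, 0.0794, -0.4291)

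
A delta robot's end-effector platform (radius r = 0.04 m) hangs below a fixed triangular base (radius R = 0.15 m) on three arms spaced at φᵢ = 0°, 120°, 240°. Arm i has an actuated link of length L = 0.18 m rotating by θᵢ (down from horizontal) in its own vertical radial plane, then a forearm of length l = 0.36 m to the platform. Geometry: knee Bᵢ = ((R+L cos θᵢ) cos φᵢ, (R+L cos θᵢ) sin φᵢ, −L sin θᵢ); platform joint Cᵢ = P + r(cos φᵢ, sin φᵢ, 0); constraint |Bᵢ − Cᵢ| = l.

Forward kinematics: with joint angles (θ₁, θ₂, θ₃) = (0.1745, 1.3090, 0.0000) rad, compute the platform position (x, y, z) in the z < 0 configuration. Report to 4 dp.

arm 1 at φ=0.0°: e+L cos θ1 = 0.2873;  O1 = (0.2873, 0.0000, -0.0313)
arm 2 at φ=120.0°: e+L cos θ2 = 0.1566;  O2 = (-0.0783, 0.1356, -0.1739)
φ3=240.0°: virtual centre (-0.1450, -0.2511, 0.0000), radius l
subtract pairs → two planes through P
[-0.7311 0.2712 -0.2852]·P = -0.0287;  [-0.8645 -0.5023 0.0625]·P = 0.0006
det = 0.6017;  x = 0.0237+-0.2099z,  y = -0.0420+0.4858z
quadratic in z: (1.2800)z²+(0.1323)z+(-0.0574)=0, √Δ=0.5581 → z ∈ {-0.2697, 0.1663}; z = -0.2697 (taking z<0)
x = 0.0803, y = -0.1730

(0.0803, -0.1730, -0.2697)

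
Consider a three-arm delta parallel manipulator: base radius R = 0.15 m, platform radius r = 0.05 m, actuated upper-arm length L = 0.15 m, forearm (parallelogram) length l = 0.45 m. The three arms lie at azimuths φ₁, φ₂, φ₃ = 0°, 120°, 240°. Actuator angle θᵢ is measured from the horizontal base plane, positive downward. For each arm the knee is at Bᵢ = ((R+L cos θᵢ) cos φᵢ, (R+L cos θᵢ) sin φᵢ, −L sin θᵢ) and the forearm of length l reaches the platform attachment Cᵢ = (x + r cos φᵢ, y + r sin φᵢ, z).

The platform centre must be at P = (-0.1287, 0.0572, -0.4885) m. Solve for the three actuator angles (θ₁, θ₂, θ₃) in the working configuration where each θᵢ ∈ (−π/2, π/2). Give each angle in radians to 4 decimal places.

θ₁ = 1.2214, θ₂ = 0.4362, θ₃ = 0.7850

arm 1 (φ=0.0°): x'=-0.1287, y'=0.0572
  A=0.2287, B=-0.4885, C=(l²−L²−A²−y'²−z²)/(2L)=-0.3807
  √(A²+B²)=0.5394;  θ1 = -1.1329+2.3543 ≈ 1.2214
rotate P by −φ2: (0.1139, 0.0829, -0.4885)
  A=-0.0139, B=-0.4885, C=(l²−L²−A²−y'²−z²)/(2L)=-0.2190
  θ2 = atan2(B,A) + arccos(C/0.4887) = 0.4362
φ3=240.0° → target in arm frame (0.0148, -0.1401)
  A=0.0852, B=-0.4885, C=(l²−L²−A²−y'²−z²)/(2L)=-0.2850
  √(A²+B²)=0.4959;  θ3 = -1.3981+2.1831 ≈ 0.7850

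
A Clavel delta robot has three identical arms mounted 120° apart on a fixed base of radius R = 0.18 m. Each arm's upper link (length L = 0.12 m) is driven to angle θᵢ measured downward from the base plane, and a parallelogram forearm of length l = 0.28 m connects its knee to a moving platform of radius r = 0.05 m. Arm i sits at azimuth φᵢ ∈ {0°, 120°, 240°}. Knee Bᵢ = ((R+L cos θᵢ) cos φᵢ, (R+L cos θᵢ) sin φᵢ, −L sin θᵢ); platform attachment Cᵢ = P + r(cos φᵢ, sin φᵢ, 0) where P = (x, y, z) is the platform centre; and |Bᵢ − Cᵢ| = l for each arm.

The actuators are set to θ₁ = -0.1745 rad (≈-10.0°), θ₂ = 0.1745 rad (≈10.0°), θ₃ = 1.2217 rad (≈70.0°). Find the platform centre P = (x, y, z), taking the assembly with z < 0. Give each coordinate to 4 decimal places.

(0.0654, 0.0791, -0.1759)

φ1=0.0°: virtual centre (0.2482, 0.0000, 0.0208), radius l
O2 = (0.2482·cos120.0°, 0.2482·sin120.0°, -0.0208) = (-0.1241, 0.2149, -0.0208)
φ3=240.0°: virtual centre (-0.0855, -0.1481, -0.1128), radius l
|O₂|²−|O₁|² = 0.0000;  |O₃|²−|O₁|² = -0.0201
plane₁₂: -0.7445x+0.4299y+-0.0833z = 0.0000
det = 0.5075;  x = 0.0170+-0.2750z,  y = 0.0294+-0.2824z
quadratic in z: (1.1554)z²+(0.0689)z+(-0.0237)=0, √Δ=0.3377 → z ∈ {-0.1759, 0.1163}; z = -0.1759 (taking z<0)
x = 0.0654, y = 0.0791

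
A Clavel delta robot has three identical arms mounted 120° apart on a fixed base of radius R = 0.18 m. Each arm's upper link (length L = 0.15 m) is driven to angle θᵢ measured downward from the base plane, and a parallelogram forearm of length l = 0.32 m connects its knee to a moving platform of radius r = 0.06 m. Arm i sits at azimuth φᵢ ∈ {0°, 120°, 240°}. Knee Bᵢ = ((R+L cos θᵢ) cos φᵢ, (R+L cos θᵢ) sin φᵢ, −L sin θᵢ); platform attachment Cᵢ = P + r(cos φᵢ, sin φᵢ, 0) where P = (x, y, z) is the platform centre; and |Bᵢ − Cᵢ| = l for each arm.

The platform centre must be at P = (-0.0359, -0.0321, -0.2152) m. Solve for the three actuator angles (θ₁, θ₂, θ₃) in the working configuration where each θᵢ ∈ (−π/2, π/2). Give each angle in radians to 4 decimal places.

φ1=0.0° → target in arm frame (-0.0359, -0.0321)
  A=0.1559, B=-0.2152, C=(l²−L²−A²−y'²−z²)/(2L)=0.0275
  θ1 = atan2(B,A) + arccos(C/0.2657) = 0.5232
φ2=120.0° → target in arm frame (-0.0098, 0.0471)
  A=0.1298, B=-0.2152, C=(l²−L²−A²−y'²−z²)/(2L)=0.0484
  γ=atan2(-0.2152,0.1298)=-1.0279;  ψ=arccos(0.1924)=1.3772;  θ2=γ+ψ≈0.3493
φ3=240.0° → target in arm frame (0.0457, -0.0150)
  A cos θ + B sin θ = C:  0.0743·cos θ + -0.2152·sin θ = 0.0928
  γ=atan2(-0.2152,0.0743)=-1.2386;  ψ=arccos(0.4078)=1.1508;  θ3=γ+ψ≈-0.0878

θ₁ = 0.5232, θ₂ = 0.3493, θ₃ = -0.0878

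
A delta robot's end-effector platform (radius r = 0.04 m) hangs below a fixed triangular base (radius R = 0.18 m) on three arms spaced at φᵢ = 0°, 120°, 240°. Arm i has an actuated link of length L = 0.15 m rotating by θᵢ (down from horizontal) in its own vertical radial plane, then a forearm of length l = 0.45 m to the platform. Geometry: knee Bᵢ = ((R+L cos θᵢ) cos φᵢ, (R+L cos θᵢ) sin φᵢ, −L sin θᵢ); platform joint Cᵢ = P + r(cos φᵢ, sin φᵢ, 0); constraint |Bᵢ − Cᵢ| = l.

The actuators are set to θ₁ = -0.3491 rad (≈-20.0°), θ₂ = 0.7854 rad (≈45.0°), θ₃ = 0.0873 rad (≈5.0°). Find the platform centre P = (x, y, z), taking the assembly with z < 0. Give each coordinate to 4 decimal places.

O1 = (0.2810·cos0.0°, 0.2810·sin0.0°, 0.0513) = (0.2810, 0.0000, 0.0513)
O2 = (0.2461·cos120.0°, 0.2461·sin120.0°, -0.1061) = (-0.1230, 0.2131, -0.1061)
O3 = (0.2894·cos240.0°, 0.2894·sin240.0°, -0.0131) = (-0.1447, -0.2507, -0.0131)
eliminate P² terms by subtracting sphere 1 from 2 and 3
plane₁₂: -0.8080x+0.4262y+-0.3147z = -0.0098
det = 0.7679;  x = 0.0051+-0.2770z,  y = -0.0133+0.2135z
sphere 1 gives Az²+Bz+C=0 with A=1.1223, B=0.0445, C=-0.1236;  B²−4AC=0.5567;  roots -0.3523, 0.3126;  negative root z = -0.3523
x = 0.1026, y = -0.0885

(0.1026, -0.0885, -0.3523)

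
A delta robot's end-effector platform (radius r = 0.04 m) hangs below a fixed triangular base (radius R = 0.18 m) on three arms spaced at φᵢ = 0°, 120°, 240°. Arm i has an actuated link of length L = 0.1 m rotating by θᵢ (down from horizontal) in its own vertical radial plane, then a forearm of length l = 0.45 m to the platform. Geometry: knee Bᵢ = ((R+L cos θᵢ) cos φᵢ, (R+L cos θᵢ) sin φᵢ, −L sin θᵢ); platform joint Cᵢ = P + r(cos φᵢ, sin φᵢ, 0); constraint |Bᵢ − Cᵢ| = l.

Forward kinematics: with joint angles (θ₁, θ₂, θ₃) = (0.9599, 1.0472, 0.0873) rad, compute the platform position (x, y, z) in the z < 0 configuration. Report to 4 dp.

(-0.0501, -0.1078, -0.4420)

O1 = (0.1974·cos0.0°, 0.1974·sin0.0°, -0.0819) = (0.1974, 0.0000, -0.0819)
φ2=120.0°: virtual centre (-0.0950, 0.1645, -0.0866), radius l
φ3=240.0°: virtual centre (-0.1198, -0.2075, -0.0087), radius l
eliminate P² terms by subtracting sphere 1 from 2 and 3
[-0.5847 0.3291 -0.0094]·P = -0.0021;  [-0.6343 -0.4150 0.1464]·P = 0.0118
Cramer: x(z) = -0.0067+0.0981z;  y(z) = -0.0182+0.2028z
into |P−O₁|² = l²: 1.0507z² + 0.1164z + -0.1538 = 0;  Δ = 0.6600;  z = -0.4420 or 0.3312 → z<0 root = -0.4420
x = -0.0501, y = -0.1078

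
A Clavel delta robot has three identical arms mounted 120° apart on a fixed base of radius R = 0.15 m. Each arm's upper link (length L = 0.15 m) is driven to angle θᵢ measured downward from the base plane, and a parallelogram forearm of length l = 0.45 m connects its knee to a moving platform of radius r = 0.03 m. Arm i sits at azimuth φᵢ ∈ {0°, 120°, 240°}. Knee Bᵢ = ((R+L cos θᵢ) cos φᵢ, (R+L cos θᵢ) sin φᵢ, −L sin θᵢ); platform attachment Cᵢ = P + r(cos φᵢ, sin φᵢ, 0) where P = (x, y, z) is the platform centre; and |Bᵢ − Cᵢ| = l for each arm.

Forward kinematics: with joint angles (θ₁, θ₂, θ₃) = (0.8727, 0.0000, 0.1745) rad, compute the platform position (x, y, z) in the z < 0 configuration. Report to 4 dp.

arm 1 at φ=0.0°: (R−r)+L cos θ1 = 0.2164;  centre 1 = (0.2164, 0.0000, -0.1149)
φ2=120.0°: virtual centre (-0.1350, 0.2338, 0.0000), radius l
arm 3 at φ=240.0°: (R−r)+L cos θ3 = 0.2677;  centre 3 = (-0.1339, -0.2319, -0.0260)
eliminate P² terms by subtracting sphere 1 from 2 and 3
[-0.7028 0.4677 0.2298]·P = 0.0129;  [-0.7006 -0.4637 0.1777]·P = 0.0123
Cramer: x(z) = -0.0179+0.2903z;  y(z) = 0.0005-0.0552z
sphere 1 gives Az²+Bz+C=0 with A=1.0873, B=0.0937, C=-0.1344;  B²−4AC=0.5932;  roots -0.3973, 0.3111;  negative root z = -0.3973
x = -0.1332, y = 0.0225

(-0.1332, 0.0225, -0.3973)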